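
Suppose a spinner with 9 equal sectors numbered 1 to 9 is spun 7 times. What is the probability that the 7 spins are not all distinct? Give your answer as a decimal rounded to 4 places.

P(all 7 different) = 9/9 · 8/9 · ··· · 3/9 ≈ 0.0379.
P(at least two equal) = 1 − 0.0379 = 0.9621.

0.9621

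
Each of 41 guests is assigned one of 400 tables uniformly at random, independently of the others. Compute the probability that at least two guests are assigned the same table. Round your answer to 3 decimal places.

0.880

It's easier to compute the probability that all 41 are distinct.
P(all distinct) = 400/400 · 399/400 · ··· · 360/400 ≈ 0.120.
So the probability of at least one match is 1 − 0.120 = 0.880.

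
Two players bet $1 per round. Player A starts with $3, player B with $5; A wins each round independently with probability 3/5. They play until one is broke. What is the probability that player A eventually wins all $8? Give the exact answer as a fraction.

4617/6305

Let r = q/p = (2/5)/(3/5) = 2/3. The recurrence P(i) = p·P(i+1) + q·P(i−1) with P(0)=0, P(8)=1 gives P(i) = (1 − r^i)/(1 − r^8).
P(3) = (1 − (2/3)^3) / (1 − (2/3)^8) = 4617/6305.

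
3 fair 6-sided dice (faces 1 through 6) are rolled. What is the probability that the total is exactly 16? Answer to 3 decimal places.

There are 6^3 = 216 equally likely outcomes.
The number of ordered 3-tuples from {1,…,6} summing to 16 is 6.
P(sum = 16) = 6/216 = 1/36 ≈ 0.028.

0.028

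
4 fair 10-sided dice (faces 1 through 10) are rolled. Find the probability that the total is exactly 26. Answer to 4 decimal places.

0.0540

There are 10^4 = 10000 equally likely outcomes.
The number of ordered 4-tuples from {1,…,10} summing to 26 is 540.
P(sum = 26) = 540/10000 = 27/500 ≈ 0.0540.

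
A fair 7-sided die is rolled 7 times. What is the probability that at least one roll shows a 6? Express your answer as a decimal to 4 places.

P(no roll shows a 6) = (6/7)^7 ≈ 0.3399.
P(at least one) = 1 − 0.3399 = 0.6601.

0.6601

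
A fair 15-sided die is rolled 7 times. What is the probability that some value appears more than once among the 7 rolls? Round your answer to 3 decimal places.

0.810

P(all 7 different) = 15/15 · 14/15 · ··· · 9/15 ≈ 0.190.
P(at least two equal) = 1 − 0.190 = 0.810.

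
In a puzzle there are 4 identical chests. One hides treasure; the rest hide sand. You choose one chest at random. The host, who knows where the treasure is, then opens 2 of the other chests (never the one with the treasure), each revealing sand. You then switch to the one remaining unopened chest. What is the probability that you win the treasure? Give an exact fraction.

3/4

Your original chest holds the treasure with probability 1/4, so the other 3 collectively hold it with probability 3/4.
The host can always find 2 empty chests to open, so the reveals don't change that 3/4; it is now spread over the 1 remaining unopened chest.
P(win by switching) = (3/4) · (1/1) = 3/4.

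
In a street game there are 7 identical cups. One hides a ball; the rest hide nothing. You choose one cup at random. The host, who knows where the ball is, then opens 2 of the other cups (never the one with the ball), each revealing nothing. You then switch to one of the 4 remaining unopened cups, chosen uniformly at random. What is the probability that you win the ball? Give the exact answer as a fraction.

Your original cup holds the ball with probability 1/7, so the other 6 collectively hold it with probability 6/7.
The host can always find 2 empty cups to open, so the reveals don't change that 6/7; it is now spread over the 4 remaining unopened cups.
P(win by switching) = (6/7) · (1/4) = 3/14.

3/14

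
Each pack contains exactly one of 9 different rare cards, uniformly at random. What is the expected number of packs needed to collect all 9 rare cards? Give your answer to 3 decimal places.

After i distinct types are collected, each trial gives a new one with probability (9−i)/9, so the expected wait for the next new type is 9/(9−i).
E = 9/9 + 9/8 + 9/7 + 9/6 + 9/5 + 9/4 + 9/3 + 9/2 + 9/1 = 7129/280 ≈ 25.461.

25.461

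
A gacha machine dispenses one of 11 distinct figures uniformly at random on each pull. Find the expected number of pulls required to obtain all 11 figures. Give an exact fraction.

After i distinct types are collected, each trial gives a new one with probability (11−i)/11, so the expected wait for the next new type is 11/(11−i).
E = 11/11 + 11/10 + 11/9 + 11/8 + 11/7 + 11/6 + 11/5 + 11/4 + 11/3 + 11/2 + 11/1 = 83711/2520.

83711/2520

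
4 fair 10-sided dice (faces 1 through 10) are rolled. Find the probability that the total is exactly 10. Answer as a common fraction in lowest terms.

There are 10^4 = 10000 equally likely outcomes.
The number of ordered 4-tuples from {1,…,10} summing to 10 is 84.
P(sum = 10) = 84/10000 = 21/2500.

21/2500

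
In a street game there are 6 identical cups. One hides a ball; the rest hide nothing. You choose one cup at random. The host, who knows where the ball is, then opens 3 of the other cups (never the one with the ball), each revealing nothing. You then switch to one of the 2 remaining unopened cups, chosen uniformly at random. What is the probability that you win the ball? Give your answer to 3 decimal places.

0.417

Your original cup holds the ball with probability 1/6, so the other 5 collectively hold it with probability 5/6.
The host can always find 3 empty cups to open, so the reveals don't change that 5/6; it is now spread over the 2 remaining unopened cups.
P(win by switching) = (5/6) · (1/2) = 5/12 ≈ 0.417.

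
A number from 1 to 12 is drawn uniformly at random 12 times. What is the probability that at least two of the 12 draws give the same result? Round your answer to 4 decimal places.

P(all 12 different) = 12/12 · 11/12 · ··· · 1/12 ≈ 0.0001.
P(at least two equal) = 1 − 0.0001 = 0.9999.

0.9999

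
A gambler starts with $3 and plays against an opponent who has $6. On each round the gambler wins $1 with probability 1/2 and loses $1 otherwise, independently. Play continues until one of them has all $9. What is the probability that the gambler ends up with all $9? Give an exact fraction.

1/3

With a fair step, P(i) = ½P(i−1) + ½P(i+1) with P(0)=0, P(9)=1 has the linear solution P(i) = i/9.
P(3) = 3/9 = 1/3.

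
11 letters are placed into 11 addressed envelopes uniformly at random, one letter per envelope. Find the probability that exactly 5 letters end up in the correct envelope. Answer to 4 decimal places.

0.0031

Choose which 5 of the 11 are fixed: C(11,5) = 462 ways.
The remaining 6 must have no fixed point: D(6) = 265.
P = 462·265/39916800 = 53/17280 ≈ 0.0031.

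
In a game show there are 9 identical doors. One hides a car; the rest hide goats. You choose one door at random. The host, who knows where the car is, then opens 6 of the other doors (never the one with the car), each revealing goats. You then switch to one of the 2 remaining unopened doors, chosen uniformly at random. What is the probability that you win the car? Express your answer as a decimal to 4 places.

Your original door holds the car with probability 1/9, so the other 8 collectively hold it with probability 8/9.
The host can always find 6 empty doors to open, so the reveals don't change that 8/9; it is now spread over the 2 remaining unopened doors.
P(win by switching) = (8/9) · (1/2) = 4/9 ≈ 0.4444.

0.4444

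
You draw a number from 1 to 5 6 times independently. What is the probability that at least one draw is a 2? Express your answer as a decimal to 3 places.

0.738

P(no draw is a 2) = (4/5)^6 ≈ 0.262.
P(at least one) = 1 − 0.262 = 0.738.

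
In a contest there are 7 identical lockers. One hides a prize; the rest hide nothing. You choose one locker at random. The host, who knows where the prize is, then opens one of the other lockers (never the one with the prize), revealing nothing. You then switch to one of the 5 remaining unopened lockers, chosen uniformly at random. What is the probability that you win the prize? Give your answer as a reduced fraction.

6/35

Your original locker holds the prize with probability 1/7, so the other 6 collectively hold it with probability 6/7.
The host can always find an empty locker to open, so this doesn't change that 6/7; it is now spread over the 5 remaining unopened lockers.
P(win by switching) = (6/7) · (1/5) = 6/35.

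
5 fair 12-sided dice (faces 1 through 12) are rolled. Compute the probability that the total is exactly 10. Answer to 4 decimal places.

There are 12^5 = 248832 equally likely outcomes.
The number of ordered 5-tuples from {1,…,12} summing to 10 is 126.
P(sum = 10) = 126/248832 = 7/13824 ≈ 0.0005.

0.0005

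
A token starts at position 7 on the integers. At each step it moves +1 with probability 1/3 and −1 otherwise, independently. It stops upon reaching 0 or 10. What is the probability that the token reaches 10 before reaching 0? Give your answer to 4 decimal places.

Let r = q/p = (2/3)/(1/3) = 2. The recurrence P(i) = p·P(i+1) + q·P(i−1) with P(0)=0, P(10)=1 gives P(i) = (1 − r^i)/(1 − r^10).
P(7) = (1 − (2)^7) / (1 − (2)^10) = 127/1023 ≈ 0.1241.

0.1241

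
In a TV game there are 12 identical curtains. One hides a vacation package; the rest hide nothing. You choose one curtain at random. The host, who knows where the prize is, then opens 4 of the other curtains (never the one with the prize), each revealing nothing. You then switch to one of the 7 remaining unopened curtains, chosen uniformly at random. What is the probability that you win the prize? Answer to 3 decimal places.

Your original curtain holds the prize with probability 1/12, so the other 11 collectively hold it with probability 11/12.
The host can always find 4 empty curtains to open, so the reveals don't change that 11/12; it is now spread over the 7 remaining unopened curtains.
P(win by switching) = (11/12) · (1/7) = 11/84 ≈ 0.131.

0.131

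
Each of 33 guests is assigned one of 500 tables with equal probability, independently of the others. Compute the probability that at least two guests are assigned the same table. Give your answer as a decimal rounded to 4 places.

0.6603

It's easier to compute the probability that all 33 are distinct.
P(all distinct) = 500/500 · 499/500 · ··· · 468/500 ≈ 0.3397.
So the probability of at least one match is 1 − 0.3397 = 0.6603.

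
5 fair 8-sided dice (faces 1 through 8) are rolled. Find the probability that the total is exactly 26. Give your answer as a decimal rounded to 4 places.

0.0613

There are 8^5 = 32768 equally likely outcomes.
The number of ordered 5-tuples from {1,…,8} summing to 26 is 2010.
P(sum = 26) = 2010/32768 = 1005/16384 ≈ 0.0613.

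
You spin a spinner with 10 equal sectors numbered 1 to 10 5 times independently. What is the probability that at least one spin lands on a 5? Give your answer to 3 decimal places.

0.410

P(no spin lands on a 5) = (9/10)^5 ≈ 0.590.
P(at least one) = 1 − 0.590 = 0.410.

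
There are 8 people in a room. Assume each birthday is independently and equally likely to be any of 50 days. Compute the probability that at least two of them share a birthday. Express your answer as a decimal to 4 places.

It's easier to compute the probability that all 8 are distinct.
P(all distinct) = 50/50 · 49/50 · ··· · 43/50 ≈ 0.5542.
So the probability of at least one match is 1 − 0.5542 = 0.4458.

0.4458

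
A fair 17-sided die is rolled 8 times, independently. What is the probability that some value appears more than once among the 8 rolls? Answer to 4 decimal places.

P(all 8 different) = 17/17 · 16/17 · ··· · 10/17 ≈ 0.1405.
P(at least two equal) = 1 − 0.1405 = 0.8595.

0.8595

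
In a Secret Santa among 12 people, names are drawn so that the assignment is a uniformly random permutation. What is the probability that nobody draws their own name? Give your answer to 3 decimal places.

This is the derangement probability: permutations of 12 with no fixed point.
D(12) = 12! · (1 − 1/1! + 1/2! − ··· + (−1)^12/12!) = 176214841.
P = 176214841/479001600 = 16019531/43545600 ≈ 0.368.

0.368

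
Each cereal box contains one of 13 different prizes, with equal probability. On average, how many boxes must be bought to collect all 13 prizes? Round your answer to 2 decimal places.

41.34

After i distinct types are collected, each trial gives a new one with probability (13−i)/13, so the expected wait for the next new type is 13/(13−i).
E = 13/13 + 13/12 + 13/11 + 13/10 + 13/9 + 13/8 + 13/7 + 13/6 + 13/5 + 13/4 + 13/3 + 13/2 + 13/1 = 1145993/27720 ≈ 41.34.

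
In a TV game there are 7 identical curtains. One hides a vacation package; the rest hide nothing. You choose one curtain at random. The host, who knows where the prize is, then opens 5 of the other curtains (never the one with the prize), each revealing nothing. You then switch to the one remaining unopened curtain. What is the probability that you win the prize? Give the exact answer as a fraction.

Your original curtain holds the prize with probability 1/7, so the other 6 collectively hold it with probability 6/7.
The host can always find 5 empty curtains to open, so the reveals don't change that 6/7; it is now spread over the 1 remaining unopened curtain.
P(win by switching) = (6/7) · (1/1) = 6/7.

6/7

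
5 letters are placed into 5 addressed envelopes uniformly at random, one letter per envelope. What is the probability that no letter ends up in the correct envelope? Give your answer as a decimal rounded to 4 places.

This is the derangement probability: permutations of 5 with no fixed point.
D(5) = 5! · (1 − 1/1! + 1/2! − ··· + (−1)^5/5!) = 44.
P = 44/120 = 11/30 ≈ 0.3667.

0.3667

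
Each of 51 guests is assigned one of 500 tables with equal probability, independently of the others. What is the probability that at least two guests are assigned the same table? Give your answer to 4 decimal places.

It's easier to compute the probability that all 51 are distinct.
P(all distinct) = 500/500 · 499/500 · ··· · 450/500 ≈ 0.0713.
So the probability of at least one match is 1 − 0.0713 = 0.9287.

0.9287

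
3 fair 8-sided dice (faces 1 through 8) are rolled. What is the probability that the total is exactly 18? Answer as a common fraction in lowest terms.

7/128

There are 8^3 = 512 equally likely outcomes.
The number of ordered 3-tuples from {1,…,8} summing to 18 is 28.
P(sum = 18) = 28/512 = 7/128.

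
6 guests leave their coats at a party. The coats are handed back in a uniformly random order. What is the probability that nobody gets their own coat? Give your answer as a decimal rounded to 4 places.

0.3681

This is the derangement probability: permutations of 6 with no fixed point.
D(6) = 6! · (1 − 1/1! + 1/2! − ··· + (−1)^6/6!) = 265.
P = 265/720 = 53/144 ≈ 0.3681.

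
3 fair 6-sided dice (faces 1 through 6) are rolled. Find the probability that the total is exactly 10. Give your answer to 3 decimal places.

0.125

There are 6^3 = 216 equally likely outcomes.
The number of ordered 3-tuples from {1,…,6} summing to 10 is 27.
P(sum = 10) = 27/216 = 1/8 ≈ 0.125.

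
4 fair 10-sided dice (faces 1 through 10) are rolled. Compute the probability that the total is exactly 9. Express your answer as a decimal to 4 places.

0.0056

There are 10^4 = 10000 equally likely outcomes.
The number of ordered 4-tuples from {1,…,10} summing to 9 is 56.
P(sum = 9) = 56/10000 = 7/1250 ≈ 0.0056.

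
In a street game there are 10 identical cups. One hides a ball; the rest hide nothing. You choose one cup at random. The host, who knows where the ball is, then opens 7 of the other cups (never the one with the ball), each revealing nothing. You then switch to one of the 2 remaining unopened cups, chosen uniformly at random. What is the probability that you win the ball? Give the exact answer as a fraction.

Your original cup holds the ball with probability 1/10, so the other 9 collectively hold it with probability 9/10.
The host can always find 7 empty cups to open, so the reveals don't change that 9/10; it is now spread over the 2 remaining unopened cups.
P(win by switching) = (9/10) · (1/2) = 9/20.

9/20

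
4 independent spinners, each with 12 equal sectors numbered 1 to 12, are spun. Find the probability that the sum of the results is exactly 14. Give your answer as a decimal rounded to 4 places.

There are 12^4 = 20736 equally likely outcomes.
The number of ordered 4-tuples from {1,…,12} summing to 14 is 286.
P(sum = 14) = 286/20736 = 143/10368 ≈ 0.0138.

0.0138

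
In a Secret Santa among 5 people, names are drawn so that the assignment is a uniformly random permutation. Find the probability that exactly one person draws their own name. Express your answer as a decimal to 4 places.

Choose which one is fixed: C(5,1) = 5 ways.
The remaining 4 must have no fixed point: D(4) = 9.
P = 5·9/120 = 3/8 ≈ 0.3750.

0.3750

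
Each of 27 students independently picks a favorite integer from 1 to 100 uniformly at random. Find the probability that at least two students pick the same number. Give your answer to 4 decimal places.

It's easier to compute the probability that all 27 are distinct.
P(all distinct) = 100/100 · 99/100 · ··· · 74/100 ≈ 0.0209.
So the probability of at least one match is 1 − 0.0209 = 0.9791.

0.9791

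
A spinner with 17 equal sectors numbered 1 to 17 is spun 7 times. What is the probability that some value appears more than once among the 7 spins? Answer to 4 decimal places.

P(all 7 different) = 17/17 · 16/17 · ··· · 11/17 ≈ 0.2389.
P(at least two equal) = 1 − 0.2389 = 0.7611.

0.7611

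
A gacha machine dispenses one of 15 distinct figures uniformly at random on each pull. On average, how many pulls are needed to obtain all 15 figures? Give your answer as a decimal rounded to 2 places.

49.77

After i distinct types are collected, each trial gives a new one with probability (15−i)/15, so the expected wait for the next new type is 15/(15−i).
E = 15/15 + 15/14 + 15/13 + 15/12 + 15/11 + 15/10 + 15/9 + 15/8 + 15/7 + 15/6 + 15/5 + 15/4 + 15/3 + 15/2 + 15/1 = 1195757/24024 ≈ 49.77.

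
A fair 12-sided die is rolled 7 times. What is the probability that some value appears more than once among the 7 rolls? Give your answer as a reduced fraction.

P(all 7 different) = 12/12 · 11/12 · ··· · 6/12 = 385/3456.
P(at least two equal) = 1 − 385/3456 = 3071/3456.

3071/3456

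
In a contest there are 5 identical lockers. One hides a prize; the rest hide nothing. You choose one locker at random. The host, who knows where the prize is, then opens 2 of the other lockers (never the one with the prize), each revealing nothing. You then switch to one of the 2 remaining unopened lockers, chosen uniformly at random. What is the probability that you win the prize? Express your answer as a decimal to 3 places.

Your original locker holds the prize with probability 1/5, so the other 4 collectively hold it with probability 4/5.
The host can always find 2 empty lockers to open, so the reveals don't change that 4/5; it is now spread over the 2 remaining unopened lockers.
P(win by switching) = (4/5) · (1/2) = 2/5 ≈ 0.400.

0.400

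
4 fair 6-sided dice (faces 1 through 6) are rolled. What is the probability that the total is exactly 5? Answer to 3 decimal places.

0.003

There are 6^4 = 1296 equally likely outcomes.
The number of ordered 4-tuples from {1,…,6} summing to 5 is 4.
P(sum = 5) = 4/1296 = 1/324 ≈ 0.003.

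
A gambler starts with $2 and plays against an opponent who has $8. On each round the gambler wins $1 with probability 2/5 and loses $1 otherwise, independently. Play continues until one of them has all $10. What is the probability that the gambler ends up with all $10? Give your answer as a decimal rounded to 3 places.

Let r = q/p = (3/5)/(2/5) = 3/2. The recurrence P(i) = p·P(i+1) + q·P(i−1) with P(0)=0, P(10)=1 gives P(i) = (1 − r^i)/(1 − r^10).
P(2) = (1 − (3/2)^2) / (1 − (3/2)^10) = 256/11605 ≈ 0.022.

0.022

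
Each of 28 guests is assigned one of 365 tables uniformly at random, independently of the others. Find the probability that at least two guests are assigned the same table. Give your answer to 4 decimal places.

It's easier to compute the probability that all 28 are distinct.
P(all distinct) = 365/365 · 364/365 · ··· · 338/365 ≈ 0.3455.
So the probability of at least one match is 1 − 0.3455 = 0.6545.

0.6545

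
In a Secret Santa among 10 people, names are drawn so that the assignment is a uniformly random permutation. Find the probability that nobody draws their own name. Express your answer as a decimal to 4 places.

0.3679

This is the derangement probability: permutations of 10 with no fixed point.
D(10) = 10! · (1 − 1/1! + 1/2! − ··· + (−1)^10/10!) = 1334961.
P = 1334961/3628800 = 16481/44800 ≈ 0.3679.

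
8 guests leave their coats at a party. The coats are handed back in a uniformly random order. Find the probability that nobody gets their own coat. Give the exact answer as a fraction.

This is the derangement probability: permutations of 8 with no fixed point.
D(8) = 8! · (1 − 1/1! + 1/2! − ··· + (−1)^8/8!) = 14833.
P = 14833/40320 = 2119/5760.

2119/5760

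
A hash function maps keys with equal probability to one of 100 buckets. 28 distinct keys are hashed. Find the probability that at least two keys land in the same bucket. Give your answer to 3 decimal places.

0.985

It's easier to compute the probability that all 28 are distinct.
P(all distinct) = 100/100 · 99/100 · ··· · 73/100 ≈ 0.015.
So the probability of at least one match is 1 − 0.015 = 0.985.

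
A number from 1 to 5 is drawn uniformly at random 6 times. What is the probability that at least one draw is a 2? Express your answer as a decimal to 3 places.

P(no draw is a 2) = (4/5)^6 ≈ 0.262.
P(at least one) = 1 − 0.262 = 0.738.

0.738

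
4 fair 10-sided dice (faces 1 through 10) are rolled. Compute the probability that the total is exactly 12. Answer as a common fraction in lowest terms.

33/2000

There are 10^4 = 10000 equally likely outcomes.
The number of ordered 4-tuples from {1,…,10} summing to 12 is 165.
P(sum = 12) = 165/10000 = 33/2000.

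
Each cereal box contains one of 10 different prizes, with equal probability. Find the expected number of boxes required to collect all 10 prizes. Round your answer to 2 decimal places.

After i distinct types are collected, each trial gives a new one with probability (10−i)/10, so the expected wait for the next new type is 10/(10−i).
E = 10/10 + 10/9 + 10/8 + 10/7 + 10/6 + 10/5 + 10/4 + 10/3 + 10/2 + 10/1 = 7381/252 ≈ 29.29.

29.29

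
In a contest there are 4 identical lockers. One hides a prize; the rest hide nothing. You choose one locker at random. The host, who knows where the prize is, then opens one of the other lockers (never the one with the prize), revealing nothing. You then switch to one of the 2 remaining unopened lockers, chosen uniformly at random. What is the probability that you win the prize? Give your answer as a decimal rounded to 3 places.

Your original locker holds the prize with probability 1/4, so the other 3 collectively hold it with probability 3/4.
The host can always find an empty locker to open, so this doesn't change that 3/4; it is now spread over the 2 remaining unopened lockers.
P(win by switching) = (3/4) · (1/2) = 3/8 ≈ 0.375.

0.375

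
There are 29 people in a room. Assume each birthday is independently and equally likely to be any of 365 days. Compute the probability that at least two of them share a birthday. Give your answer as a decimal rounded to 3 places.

It's easier to compute the probability that all 29 are distinct.
P(all distinct) = 365/365 · 364/365 · ··· · 337/365 ≈ 0.319.
So the probability of at least one match is 1 − 0.319 = 0.681.

0.681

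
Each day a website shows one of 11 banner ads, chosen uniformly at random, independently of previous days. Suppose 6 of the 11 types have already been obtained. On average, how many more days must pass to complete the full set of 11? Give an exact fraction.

Starting from 6 distinct types, each trial gives a new one with probability (11−i)/11 when i types are held, so the wait for the next new type is 11/(11−i).
E = 11/5 + 11/4 + 11/3 + 11/2 + 11/1 = 1507/60.

1507/60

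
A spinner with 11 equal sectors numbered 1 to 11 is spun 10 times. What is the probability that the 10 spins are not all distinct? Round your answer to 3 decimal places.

0.998

P(all 10 different) = 11/11 · 10/11 · ··· · 2/11 ≈ 0.002.
P(at least two equal) = 1 − 0.002 = 0.998.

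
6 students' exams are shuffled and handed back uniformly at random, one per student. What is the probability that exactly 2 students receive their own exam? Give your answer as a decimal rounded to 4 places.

Choose which 2 of the 6 are fixed: C(6,2) = 15 ways.
The remaining 4 must have no fixed point: D(4) = 9.
P = 15·9/720 = 3/16 ≈ 0.1875.

0.1875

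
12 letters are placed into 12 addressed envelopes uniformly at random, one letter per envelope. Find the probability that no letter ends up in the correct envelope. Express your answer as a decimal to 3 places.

This is the derangement probability: permutations of 12 with no fixed point.
D(12) = 12! · (1 − 1/1! + 1/2! − ··· + (−1)^12/12!) = 176214841.
P = 176214841/479001600 = 16019531/43545600 ≈ 0.368.

0.368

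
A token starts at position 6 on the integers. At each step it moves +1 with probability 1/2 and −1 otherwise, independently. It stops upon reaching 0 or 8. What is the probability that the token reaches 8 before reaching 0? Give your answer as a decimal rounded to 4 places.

0.7500

With a fair step, P(i) = ½P(i−1) + ½P(i+1) with P(0)=0, P(8)=1 has the linear solution P(i) = i/8.
P(6) = 6/8 = 3/4 ≈ 0.7500.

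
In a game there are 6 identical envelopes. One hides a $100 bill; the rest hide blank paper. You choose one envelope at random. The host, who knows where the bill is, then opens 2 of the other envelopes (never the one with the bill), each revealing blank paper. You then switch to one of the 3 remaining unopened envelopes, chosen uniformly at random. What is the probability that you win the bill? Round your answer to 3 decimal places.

0.278

Your original envelope holds the bill with probability 1/6, so the other 5 collectively hold it with probability 5/6.
The host can always find 2 empty envelopes to open, so the reveals don't change that 5/6; it is now spread over the 3 remaining unopened envelopes.
P(win by switching) = (5/6) · (1/3) = 5/18 ≈ 0.278.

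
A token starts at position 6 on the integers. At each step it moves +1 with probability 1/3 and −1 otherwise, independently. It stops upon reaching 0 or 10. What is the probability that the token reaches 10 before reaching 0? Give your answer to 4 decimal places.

0.0616

Let r = q/p = (2/3)/(1/3) = 2. The recurrence P(i) = p·P(i+1) + q·P(i−1) with P(0)=0, P(10)=1 gives P(i) = (1 − r^i)/(1 − r^10).
P(6) = (1 − (2)^6) / (1 − (2)^10) = 21/341 ≈ 0.0616.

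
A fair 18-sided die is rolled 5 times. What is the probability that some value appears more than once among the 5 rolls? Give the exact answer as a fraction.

997/2187

P(all 5 different) = 18/18 · 17/18 · ··· · 14/18 = 1190/2187.
P(at least two equal) = 1 − 1190/2187 = 997/2187.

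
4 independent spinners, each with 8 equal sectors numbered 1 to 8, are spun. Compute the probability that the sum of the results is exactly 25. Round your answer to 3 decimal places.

There are 8^4 = 4096 equally likely outcomes.
The number of ordered 4-tuples from {1,…,8} summing to 25 is 120.
P(sum = 25) = 120/4096 = 15/512 ≈ 0.029.

0.029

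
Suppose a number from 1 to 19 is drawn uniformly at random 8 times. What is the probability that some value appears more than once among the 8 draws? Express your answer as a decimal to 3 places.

0.821

P(all 8 different) = 19/19 · 18/19 · ··· · 12/19 ≈ 0.179.
P(at least two equal) = 1 − 0.179 = 0.821.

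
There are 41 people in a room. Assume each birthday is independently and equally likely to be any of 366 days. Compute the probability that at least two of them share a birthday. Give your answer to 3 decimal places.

It's easier to compute the probability that all 41 are distinct.
P(all distinct) = 366/366 · 365/366 · ··· · 326/366 ≈ 0.097.
So the probability of at least one match is 1 − 0.097 = 0.903.

0.903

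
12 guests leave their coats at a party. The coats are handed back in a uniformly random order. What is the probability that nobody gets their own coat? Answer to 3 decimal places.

0.368

This is the derangement probability: permutations of 12 with no fixed point.
D(12) = 12! · (1 − 1/1! + 1/2! − ··· + (−1)^12/12!) = 176214841.
P = 176214841/479001600 = 16019531/43545600 ≈ 0.368.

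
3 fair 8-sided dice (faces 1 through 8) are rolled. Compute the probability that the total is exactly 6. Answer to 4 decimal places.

0.0195

There are 8^3 = 512 equally likely outcomes.
The number of ordered 3-tuples from {1,…,8} summing to 6 is 10.
P(sum = 6) = 10/512 = 5/256 ≈ 0.0195.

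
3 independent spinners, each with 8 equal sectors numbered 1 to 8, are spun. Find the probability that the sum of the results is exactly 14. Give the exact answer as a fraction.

3/32

There are 8^3 = 512 equally likely outcomes.
The number of ordered 3-tuples from {1,…,8} summing to 14 is 48.
P(sum = 14) = 48/512 = 3/32.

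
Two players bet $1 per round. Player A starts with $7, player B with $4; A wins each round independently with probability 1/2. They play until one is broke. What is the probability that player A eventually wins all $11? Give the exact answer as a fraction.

With a fair step, P(i) = ½P(i−1) + ½P(i+1) with P(0)=0, P(11)=1 has the linear solution P(i) = i/11.
P(7) = 7/11.

7/11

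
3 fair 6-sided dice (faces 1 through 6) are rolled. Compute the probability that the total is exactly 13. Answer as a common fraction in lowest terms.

There are 6^3 = 216 equally likely outcomes.
The number of ordered 3-tuples from {1,…,6} summing to 13 is 21.
P(sum = 13) = 21/216 = 7/72.

7/72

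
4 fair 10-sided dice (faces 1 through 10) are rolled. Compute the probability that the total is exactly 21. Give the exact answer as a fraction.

33/500

There are 10^4 = 10000 equally likely outcomes.
The number of ordered 4-tuples from {1,…,10} summing to 21 is 660.
P(sum = 21) = 660/10000 = 33/500.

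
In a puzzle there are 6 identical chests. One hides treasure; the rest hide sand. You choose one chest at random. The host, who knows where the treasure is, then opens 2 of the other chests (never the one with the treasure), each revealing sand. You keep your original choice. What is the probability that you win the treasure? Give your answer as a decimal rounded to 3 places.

0.167

The host can always open 2 empty chests regardless of your choice, so the reveals give no information about your original chest.
P(win by staying) = 1/6 ≈ 0.167.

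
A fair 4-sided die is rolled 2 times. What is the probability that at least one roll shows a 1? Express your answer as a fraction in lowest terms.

7/16

P(no roll shows a 1) = (3/4)^2 = 9/16.
P(at least one) = 1 − 9/16 = 7/16.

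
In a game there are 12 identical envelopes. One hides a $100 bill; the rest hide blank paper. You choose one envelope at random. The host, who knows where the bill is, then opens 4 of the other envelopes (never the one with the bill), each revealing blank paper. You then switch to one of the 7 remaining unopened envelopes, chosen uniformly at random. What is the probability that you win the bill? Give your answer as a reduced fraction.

Your original envelope holds the bill with probability 1/12, so the other 11 collectively hold it with probability 11/12.
The host can always find 4 empty envelopes to open, so the reveals don't change that 11/12; it is now spread over the 7 remaining unopened envelopes.
P(win by switching) = (11/12) · (1/7) = 11/84.

11/84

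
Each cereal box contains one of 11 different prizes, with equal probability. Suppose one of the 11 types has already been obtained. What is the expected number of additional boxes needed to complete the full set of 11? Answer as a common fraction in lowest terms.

Starting from 1 distinct type, each trial gives a new one with probability (11−i)/11 when i types are held, so the wait for the next new type is 11/(11−i).
E = 11/10 + 11/9 + 11/8 + 11/7 + 11/6 + 11/5 + 11/4 + 11/3 + 11/2 + 11/1 = 81191/2520.

81191/2520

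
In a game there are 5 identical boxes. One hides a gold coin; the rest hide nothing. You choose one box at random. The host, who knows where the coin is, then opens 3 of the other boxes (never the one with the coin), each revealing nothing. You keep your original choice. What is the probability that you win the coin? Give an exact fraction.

The host can always open 3 empty boxes regardless of your choice, so the reveals give no information about your original box.
P(win by staying) = 1/5.

1/5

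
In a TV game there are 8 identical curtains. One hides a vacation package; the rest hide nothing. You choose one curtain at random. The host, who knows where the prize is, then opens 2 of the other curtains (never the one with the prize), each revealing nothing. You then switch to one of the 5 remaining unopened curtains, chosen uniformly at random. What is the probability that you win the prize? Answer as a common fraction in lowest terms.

Your original curtain holds the prize with probability 1/8, so the other 7 collectively hold it with probability 7/8.
The host can always find 2 empty curtains to open, so the reveals don't change that 7/8; it is now spread over the 5 remaining unopened curtains.
P(win by switching) = (7/8) · (1/5) = 7/40.

7/40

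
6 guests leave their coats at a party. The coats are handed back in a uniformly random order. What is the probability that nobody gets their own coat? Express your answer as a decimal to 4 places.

0.3681

This is the derangement probability: permutations of 6 with no fixed point.
D(6) = 6! · (1 − 1/1! + 1/2! − ··· + (−1)^6/6!) = 265.
P = 265/720 = 53/144 ≈ 0.3681.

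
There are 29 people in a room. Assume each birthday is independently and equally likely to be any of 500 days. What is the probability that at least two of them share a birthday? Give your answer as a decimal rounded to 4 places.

0.5630

It's easier to compute the probability that all 29 are distinct.
P(all distinct) = 500/500 · 499/500 · ··· · 472/500 ≈ 0.4370.
So the probability of at least one match is 1 − 0.4370 = 0.5630.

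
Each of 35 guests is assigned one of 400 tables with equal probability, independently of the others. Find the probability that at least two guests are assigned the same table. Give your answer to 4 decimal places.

0.7839

It's easier to compute the probability that all 35 are distinct.
P(all distinct) = 400/400 · 399/400 · ··· · 366/400 ≈ 0.2161.
So the probability of at least one match is 1 − 0.2161 = 0.7839.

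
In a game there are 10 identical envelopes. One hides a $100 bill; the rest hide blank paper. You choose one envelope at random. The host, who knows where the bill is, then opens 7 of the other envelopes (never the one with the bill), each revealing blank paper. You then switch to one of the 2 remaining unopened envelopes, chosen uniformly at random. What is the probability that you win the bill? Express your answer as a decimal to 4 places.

Your original envelope holds the bill with probability 1/10, so the other 9 collectively hold it with probability 9/10.
The host can always find 7 empty envelopes to open, so the reveals don't change that 9/10; it is now spread over the 2 remaining unopened envelopes.
P(win by switching) = (9/10) · (1/2) = 9/20 ≈ 0.4500.

0.4500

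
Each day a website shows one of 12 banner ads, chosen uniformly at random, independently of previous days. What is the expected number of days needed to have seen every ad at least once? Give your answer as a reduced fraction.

86021/2310

After i distinct types are collected, each trial gives a new one with probability (12−i)/12, so the expected wait for the next new type is 12/(12−i).
E = 12/12 + 12/11 + 12/10 + 12/9 + 12/8 + 12/7 + 12/6 + 12/5 + 12/4 + 12/3 + 12/2 + 12/1 = 86021/2310.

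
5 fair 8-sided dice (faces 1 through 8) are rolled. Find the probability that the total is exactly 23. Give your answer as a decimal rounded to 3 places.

0.075

There are 8^5 = 32768 equally likely outcomes.
The number of ordered 5-tuples from {1,…,8} summing to 23 is 2460.
P(sum = 23) = 2460/32768 = 615/8192 ≈ 0.075.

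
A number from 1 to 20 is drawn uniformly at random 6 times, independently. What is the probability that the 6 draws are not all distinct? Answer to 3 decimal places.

0.564

P(all 6 different) = 20/20 · 19/20 · ··· · 15/20 ≈ 0.436.
P(at least two equal) = 1 − 0.436 = 0.564.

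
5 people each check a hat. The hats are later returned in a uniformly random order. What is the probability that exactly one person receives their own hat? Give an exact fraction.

Choose which one is fixed: C(5,1) = 5 ways.
The remaining 4 must have no fixed point: D(4) = 9.
P = 5·9/120 = 3/8.

3/8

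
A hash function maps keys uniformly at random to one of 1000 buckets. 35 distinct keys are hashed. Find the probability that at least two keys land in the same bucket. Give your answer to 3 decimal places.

It's easier to compute the probability that all 35 are distinct.
P(all distinct) = 1000/1000 · 999/1000 · ··· · 966/1000 ≈ 0.548.
So the probability of at least one match is 1 − 0.548 = 0.452.

0.452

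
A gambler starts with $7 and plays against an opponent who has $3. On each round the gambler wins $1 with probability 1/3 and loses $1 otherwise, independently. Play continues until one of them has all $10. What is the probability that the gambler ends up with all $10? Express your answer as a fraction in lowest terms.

Let r = q/p = (2/3)/(1/3) = 2. The recurrence P(i) = p·P(i+1) + q·P(i−1) with P(0)=0, P(10)=1 gives P(i) = (1 − r^i)/(1 − r^10).
P(7) = (1 − (2)^7) / (1 − (2)^10) = 127/1023.

127/1023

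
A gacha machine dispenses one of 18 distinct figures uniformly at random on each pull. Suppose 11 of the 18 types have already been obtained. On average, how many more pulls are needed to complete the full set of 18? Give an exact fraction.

Starting from 11 distinct types, each trial gives a new one with probability (18−i)/18 when i types are held, so the wait for the next new type is 18/(18−i).
E = 18/7 + 18/6 + 18/5 + 18/4 + 18/3 + 18/2 + 18/1 = 3267/70.

3267/70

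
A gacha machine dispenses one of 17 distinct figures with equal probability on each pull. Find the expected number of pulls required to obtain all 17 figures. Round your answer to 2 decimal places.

After i distinct types are collected, each trial gives a new one with probability (17−i)/17, so the expected wait for the next new type is 17/(17−i).
E = 17/17 + 17/16 + 17/15 + 17/14 + 17/13 + 17/12 + 17/11 + 17/10 + 17/9 + 17/8 + 17/7 + 17/6 + 17/5 + 17/4 + 17/3 + 17/2 + 17/1 = 42142223/720720 ≈ 58.47.

58.47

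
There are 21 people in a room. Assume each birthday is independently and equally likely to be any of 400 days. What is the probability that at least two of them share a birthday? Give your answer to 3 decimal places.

0.414

It's easier to compute the probability that all 21 are distinct.
P(all distinct) = 400/400 · 399/400 · ··· · 380/400 ≈ 0.586.
So the probability of at least one match is 1 − 0.586 = 0.414.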